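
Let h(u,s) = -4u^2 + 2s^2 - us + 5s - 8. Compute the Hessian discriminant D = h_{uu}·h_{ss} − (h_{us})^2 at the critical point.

-33

∂h/∂u = -8u - s = 0 and ∂h/∂s = -u + 4s + 5 = 0, so (u, s) = (5/33, -40/33).
The Hessian has h_{uu} = -8, h_{ss} = 4, h_{us} = -1, giving D = -33 < 0, so the point is a saddle point.
D = (-8)·(4) − (-1)^2 = -33.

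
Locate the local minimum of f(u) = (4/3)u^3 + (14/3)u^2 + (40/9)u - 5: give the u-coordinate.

Critical points: f'(u) = 4u^2 + (28/3)u + 40/9 vanishes at u = -5/3, -2/3.
f''(u) = 8u + 28/3. f''(-5/3) = -4 < 0 ⇒ local maximum; f''(-2/3) = 4 > 0 ⇒ local minimum.
The local minimum is f(-2/3) = -509/81.

-2/3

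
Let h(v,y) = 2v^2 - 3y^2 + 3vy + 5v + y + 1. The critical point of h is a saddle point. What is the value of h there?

-5/3

∂h/∂v = 4v + 3y + 5 = 0 and ∂h/∂y = 3v - 6y + 1 = 0, so (v, y) = (-1, -1/3).
The Hessian has h_{vv} = 4, h_{yy} = -6, h_{vy} = 3, giving D = -33 < 0, so the point is a saddle point.
h(-1, -1/3) = -5/3.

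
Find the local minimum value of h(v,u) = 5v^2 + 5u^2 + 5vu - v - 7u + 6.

∂h/∂v = 10v + 5u - 1 = 0 and ∂h/∂u = 5v + 10u - 7 = 0, so (v, u) = (-1/3, 13/15).
The Hessian has h_{vv} = 10, h_{uu} = 10, h_{vu} = 5, giving D = 75 > 0 with h_{vv} > 0, so the point is a local minimum.
h(-1/3, 13/15) = 47/15.

47/15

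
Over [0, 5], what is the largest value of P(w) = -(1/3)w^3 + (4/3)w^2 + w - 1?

The derivative is -w^2 + (8/3)w + 1, whose only zero in [0, 5] is w = 3.
Compare values at every candidate in [0, 5]: P(0) = -1,  P(3) = 5,  P(5) = -13/3.
Hence the absolute maximum is 5 at w = 3.

5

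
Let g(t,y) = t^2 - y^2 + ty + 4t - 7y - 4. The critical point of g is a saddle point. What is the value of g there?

41/5

∂g/∂t = 2t + y + 4 = 0 and ∂g/∂y = t - 2y - 7 = 0, so (t, y) = (-1/5, -18/5).
The Hessian has g_{tt} = 2, g_{yy} = -2, g_{ty} = 1, giving D = -5 < 0, so the point is a saddle point.
g(-1/5, -18/5) = 41/5.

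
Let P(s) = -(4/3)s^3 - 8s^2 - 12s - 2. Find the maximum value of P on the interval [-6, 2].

70

The derivative is -4s^2 - 16s - 12, which vanishes at s = -3 and s = -1.
Candidates: P(-6) = 70,  P(-3) = -2,  P(-1) = 10/3,  P(2) = -206/3.
So the maximum is P(-6) = 70.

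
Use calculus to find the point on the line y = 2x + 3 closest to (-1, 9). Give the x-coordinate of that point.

Minimize D(x)^2 = (x + 1)^2 + (2x - 6)^2.
d/dx[D^2] = 2(x + 1) + 2·2·(2x - 6) = 0 ⇒ x = 11/5.
Then y = 37/5 and the distance is √(64/5) ≈ 3.5777.

11/5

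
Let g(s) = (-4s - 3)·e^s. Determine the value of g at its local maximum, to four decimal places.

0.6951

By the product rule, g'(s) = (-4s - 7)·e^s. Since e^s > 0, the only critical point is s = -7/4.
g''(-7/4) has the same sign as -4 < 0, so this is a local maximum.
g(-7/4) = (4)·e^(-7/4) ≈ 0.6951.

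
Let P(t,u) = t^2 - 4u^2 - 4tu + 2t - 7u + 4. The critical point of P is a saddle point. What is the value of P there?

∂P/∂t = 2t - 4u + 2 = 0 and ∂P/∂u = -4t - 8u - 7 = 0, so (t, u) = (-11/8, -3/16).
The Hessian has P_{tt} = 2, P_{uu} = -8, P_{tu} = -4, giving D = -32 < 0, so the point is a saddle point.
P(-11/8, -3/16) = 105/32.

105/32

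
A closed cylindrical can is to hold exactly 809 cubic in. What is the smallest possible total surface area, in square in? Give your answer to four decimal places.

480.6330

With radius r and height h, πr²h = 809 so h = 809/(πr²), and S(r) = 2πr² + 2πrh = 2πr² + 2·809/r.
S'(r) = 4πr − 2·809/r² = 0 ⇒ r³ = 809/(2π), so r ≈ 5.0496 and h = 2r ≈ 10.0992.
S''(r) = 4π + 4·809/r³ > 0, so this is the minimum; S ≈ 480.6330.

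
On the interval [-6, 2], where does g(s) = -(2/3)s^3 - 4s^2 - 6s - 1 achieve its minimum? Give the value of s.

g'(s) = -2s^2 - 8s - 6, which vanishes at s = -3 and s = -1.
Compare values at every candidate in [-6, 2]: g(-6) = 35; g(-3) = -1; g(-1) = 5/3; g(2) = -103/3.
The minimum over the interval is -103/3, attained at s = 2.

2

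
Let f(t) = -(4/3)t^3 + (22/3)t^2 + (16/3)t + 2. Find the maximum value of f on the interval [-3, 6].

The derivative is -4t^2 + (44/3)t + 16/3, which vanishes at t = -1/3 and t = 4.
Candidates: f(-3) = 88, f(-1/3) = 88/81, f(4) = 166/3, f(6) = 10.
The maximum over the interval is 88, attained at t = -3.

88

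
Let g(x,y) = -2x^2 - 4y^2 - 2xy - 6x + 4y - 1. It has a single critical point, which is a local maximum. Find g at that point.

7

∂g/∂x = -4x - 2y - 6 = 0 and ∂g/∂y = -2x - 8y + 4 = 0, so (x, y) = (-2, 1).
The Hessian has g_{xx} = -4, g_{yy} = -8, g_{xy} = -2, giving D = 28 > 0 with g_{xx} < 0, so the point is a local maximum.
g(-2, 1) = 7.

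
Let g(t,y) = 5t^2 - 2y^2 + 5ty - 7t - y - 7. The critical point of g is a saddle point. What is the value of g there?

∂g/∂t = 10t + 5y - 7 = 0 and ∂g/∂y = 5t - 4y - 1 = 0, so (t, y) = (33/65, 5/13).
The Hessian has g_{tt} = 10, g_{yy} = -4, g_{ty} = 5, giving D = -65 < 0, so the point is a saddle point.
g(33/65, 5/13) = -583/65.

-583/65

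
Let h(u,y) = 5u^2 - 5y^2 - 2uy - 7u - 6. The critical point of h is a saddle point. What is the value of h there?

∂h/∂u = 10u - 2y - 7 = 0 and ∂h/∂y = -2u - 10y = 0, so (u, y) = (35/52, -7/52).
The Hessian has h_{uu} = 10, h_{yy} = -10, h_{uy} = -2, giving D = -104 < 0, so the point is a saddle point.
h(35/52, -7/52) = -869/104.

-869/104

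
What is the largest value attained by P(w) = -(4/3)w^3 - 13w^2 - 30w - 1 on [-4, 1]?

77/4

Differentiating, P'(w) = -4w^2 - 26w - 30; whose only zero in [-4, 1] is w = -3/2.
Candidates: P(-4) = -11/3,  P(-3/2) = 77/4,  P(1) = -136/3.
Hence the absolute maximum is 77/4 at w = -3/2.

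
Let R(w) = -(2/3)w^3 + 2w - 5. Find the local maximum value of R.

R'(w) = -2w^2 + 2. Setting R'(w) = 0 gives w ∈ {-1, 1}.
Second-derivative test with R''(w) = -4w: R''(-1) = 4 > 0 ⇒ local minimum; R''(1) = -4 < 0 ⇒ local maximum.
Thus R has its local maximum at w = 1, with value -11/3.

-11/3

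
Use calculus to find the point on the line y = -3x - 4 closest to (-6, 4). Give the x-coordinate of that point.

Minimize D(x)^2 = (x + 6)^2 + (-3x - 8)^2.
d/dx[D^2] = 2(x + 6) + 2·(-3)·(-3x - 8) = 0 ⇒ x = -3.
Then y = 5 and the distance is √(10) ≈ 3.1623.

-3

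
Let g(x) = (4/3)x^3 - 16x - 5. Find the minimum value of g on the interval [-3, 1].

-59/3

g'(x) = 4x^2 - 16, whose only zero in [-3, 1] is x = -2.
Compare values at every candidate in [-3, 1]: g(-3) = 7,  g(-2) = 49/3,  g(1) = -59/3.
The minimum over the interval is -59/3, attained at x = 1.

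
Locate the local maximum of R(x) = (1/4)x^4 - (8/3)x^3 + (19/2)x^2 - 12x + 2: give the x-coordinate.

3

R'(x) = x^3 - 8x^2 + 19x - 12 = 0 at x = 1, 3, 4.
Since R''(x) = 3x^2 - 16x + 19, we get R''(1) = 6 > 0 ⇒ local minimum; R''(3) = -2 < 0 ⇒ local maximum; R''(4) = 3 > 0 ⇒ local minimum.
The local maximum is R(3) = -1/4.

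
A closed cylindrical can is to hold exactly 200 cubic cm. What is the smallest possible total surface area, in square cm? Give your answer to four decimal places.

With radius r and height h, πr²h = 200 so h = 200/(πr²), and S(r) = 2πr² + 2πrh = 2πr² + 2·200/r.
S'(r) = 4πr − 2·200/r² = 0 ⇒ r³ = 200/(2π), so r ≈ 3.1692 and h = 2r ≈ 6.3384.
S''(r) = 4π + 4·200/r³ > 0, so this is the minimum; S ≈ 189.3221.

189.3221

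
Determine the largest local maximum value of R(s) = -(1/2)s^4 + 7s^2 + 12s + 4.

125/2

Critical points: R'(s) = -2s^3 + 14s + 12 vanishes at s = -2, -1, 3.
Since R''(s) = -6s^2 + 14, we get R''(-2) = -10 < 0 ⇒ local maximum; R''(-1) = 8 > 0 ⇒ local minimum; R''(3) = -40 < 0 ⇒ local maximum.
The largest local maximum is R(3) = 125/2.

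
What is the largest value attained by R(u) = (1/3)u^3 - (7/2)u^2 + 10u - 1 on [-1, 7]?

71/6

The derivative is u^2 - 7u + 10, which vanishes at u = 2 and u = 5.
Compare values at every candidate in [-1, 7]: R(-1) = -89/6, R(2) = 23/3, R(5) = 19/6, R(7) = 71/6.
So the maximum is R(7) = 71/6.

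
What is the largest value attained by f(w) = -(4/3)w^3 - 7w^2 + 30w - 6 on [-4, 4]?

The derivative is -4w^2 - 14w + 30, whose only zero in [-4, 4] is w = 3/2.
Evaluating at the critical points and endpoints: f(-4) = -458/3,  f(3/2) = 75/4,  f(4) = -250/3.
Hence the absolute maximum is 75/4 at w = 3/2.

75/4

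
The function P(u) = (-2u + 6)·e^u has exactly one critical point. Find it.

2

P'(u) = (-2)·e^u + (-2u + 6)·1·e^u = (-2u + 4)·e^u. Since e^u > 0, the only critical point is u = 2.
P''(2) has the same sign as -2 < 0, so this is a local maximum.
P(2) = (2)·e^(2) ≈ 14.7781.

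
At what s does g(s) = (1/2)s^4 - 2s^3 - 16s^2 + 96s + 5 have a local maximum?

3

g'(s) = 2s^3 - 6s^2 - 32s + 96. Setting g'(s) = 0 gives s ∈ {-4, 3, 4}.
g''(s) = 6s^2 - 12s - 32. g''(-4) = 112 > 0 ⇒ local minimum; g''(3) = -14 < 0 ⇒ local maximum; g''(4) = 16 > 0 ⇒ local minimum.
Thus g has its local maximum at s = 3, with value 271/2.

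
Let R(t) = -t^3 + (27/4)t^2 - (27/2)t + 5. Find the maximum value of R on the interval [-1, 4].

The derivative is -3t^2 + (27/2)t - 27/2, which vanishes at t = 3/2 and t = 3.
Compare values at every candidate in [-1, 4]: R(-1) = 105/4,  R(3/2) = -55/16,  R(3) = -7/4,  R(4) = -5.
So the maximum is R(-1) = 105/4.

105/4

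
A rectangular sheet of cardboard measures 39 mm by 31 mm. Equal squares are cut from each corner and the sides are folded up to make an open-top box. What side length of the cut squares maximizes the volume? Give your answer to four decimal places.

5.7201

With cut size x, the volume is V(x) = x(39 − 2x)(31 − 2x) for 0 < x < 15.5.
V'(x) = 12x^2 − 280x + 1209. Setting V'(x) = 0 gives x ≈ 5.7201 (the root in (0, 15.5)).
V''(x) = 24x − 280 is negative there, so this is the maximum; V ≈ 3083.5010.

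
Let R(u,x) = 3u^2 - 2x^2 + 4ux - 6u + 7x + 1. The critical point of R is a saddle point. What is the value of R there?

∂R/∂u = 6u + 4x - 6 = 0 and ∂R/∂x = 4u - 4x + 7 = 0, so (u, x) = (-1/10, 33/20).
The Hessian has R_{uu} = 6, R_{xx} = -4, R_{ux} = 4, giving D = -40 < 0, so the point is a saddle point.
R(-1/10, 33/20) = 283/40.

283/40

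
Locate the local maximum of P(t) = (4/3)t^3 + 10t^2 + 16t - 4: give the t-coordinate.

-4

P'(t) = 4t^2 + 20t + 16. Setting P'(t) = 0 gives t ∈ {-4, -1}.
P''(t) = 8t + 20. P''(-4) = -12 < 0 ⇒ local maximum; P''(-1) = 12 > 0 ⇒ local minimum.
So the local maximum value is P(-4) = 20/3.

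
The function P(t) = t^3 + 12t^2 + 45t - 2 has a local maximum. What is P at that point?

-52

P'(t) = 3t^2 + 24t + 45 = 0 at t = -5, -3.
P''(t) = 6t + 24. P''(-5) = -6 < 0 ⇒ local maximum; P''(-3) = 6 > 0 ⇒ local minimum.
The local maximum is P(-5) = -52.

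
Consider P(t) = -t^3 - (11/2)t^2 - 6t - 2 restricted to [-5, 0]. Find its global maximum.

Differentiating, P'(t) = -3t^2 - 11t - 6; which vanishes at t = -3 and t = -2/3.
Compare values at every candidate in [-5, 0]: P(-5) = 31/2, P(-3) = -13/2, P(-2/3) = -4/27, P(0) = -2.
Hence the absolute maximum is 31/2 at t = -5.

31/2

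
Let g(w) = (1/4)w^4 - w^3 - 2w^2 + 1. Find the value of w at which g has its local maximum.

g'(w) = w^3 - 3w^2 - 4w = 0 at w = -1, 0, 4.
g''(w) = 3w^2 - 6w - 4. g''(-1) = 5 > 0 ⇒ local minimum; g''(0) = -4 < 0 ⇒ local maximum; g''(4) = 20 > 0 ⇒ local minimum.
So the local maximum value is g(0) = 1.

0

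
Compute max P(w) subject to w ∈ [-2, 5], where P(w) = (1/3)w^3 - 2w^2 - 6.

P'(w) = w^2 - 4w, which vanishes at w = 0 and w = 4.
Compare values at every candidate in [-2, 5]: P(-2) = -50/3, P(0) = -6, P(4) = -50/3, P(5) = -43/3.
So the maximum is P(0) = -6.

-6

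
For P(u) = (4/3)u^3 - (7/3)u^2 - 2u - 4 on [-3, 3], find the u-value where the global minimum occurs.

The derivative is 4u^2 - (14/3)u - 2, which vanishes at u = -1/3 and u = 3/2.
Candidates: P(-3) = -55,  P(-1/3) = -295/81,  P(3/2) = -31/4,  P(3) = 5.
The minimum over the interval is -55, attained at u = -3.

-3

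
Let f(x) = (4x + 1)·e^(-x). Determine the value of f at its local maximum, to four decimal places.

f'(x) = 4·e^(-x) + (4x + 1)·(-1)·e^(-x) = (-4x + 3)·e^(-x). Since e^(-x) > 0, the only critical point is x = 3/4.
f''(3/4) has the same sign as -4 < 0, so this is a local maximum.
f(3/4) = (4)·e^(-3/4) ≈ 1.8895.

1.8895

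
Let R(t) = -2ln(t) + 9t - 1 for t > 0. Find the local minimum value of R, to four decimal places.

4.0082

R'(t) = -2/t + 9 = 0 gives t = 2/9.
R''(t) = 2/t², which is positive for t > 0, so this is a local minimum.
R(2/9) = -2·ln(2/9) + 2 - 1 ≈ 4.0082.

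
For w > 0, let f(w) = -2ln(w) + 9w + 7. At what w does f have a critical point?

2/9

f'(w) = -2/w + 9 = 0 gives w = 2/9.
f''(w) = 2/w², which is positive for w > 0, so this is a local minimum.
f(2/9) = -2·ln(2/9) + 2 + 7 ≈ 12.0082.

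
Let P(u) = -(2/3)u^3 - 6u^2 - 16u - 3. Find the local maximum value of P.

31/3

P'(u) = -2u^2 - 12u - 16. Setting P'(u) = 0 gives u ∈ {-4, -2}.
Since P''(u) = -4u - 12, we get P''(-4) = 4 > 0 ⇒ local minimum; P''(-2) = -4 < 0 ⇒ local maximum.
So the local maximum value is P(-2) = 31/3.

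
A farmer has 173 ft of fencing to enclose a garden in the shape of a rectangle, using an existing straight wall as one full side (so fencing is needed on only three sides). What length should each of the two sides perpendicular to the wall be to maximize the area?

173/4

Let the sides perpendicular to the wall have length x and the parallel side y, so 2x + y = 173 and the area is A = xy = x(173 − 2x).
A'(x) = 173 − 4x = 0 gives x = 173/4, and A''(x) = −4 < 0 confirms a maximum.
Then y = 173 − 2·173/4 = 173/2 and A = 29929/8.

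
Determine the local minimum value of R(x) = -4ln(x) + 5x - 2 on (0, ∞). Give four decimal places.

2.8926

R'(x) = -4/x + 5 = 0 gives x = 4/5.
R''(x) = 4/x², which is positive for x > 0, so this is a local minimum.
R(4/5) = -4·ln(4/5) + 4 - 2 ≈ 2.8926.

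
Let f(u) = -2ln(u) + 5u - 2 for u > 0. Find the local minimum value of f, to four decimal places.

1.8326

f'(u) = -2/u + 5 = 0 gives u = 2/5.
f''(u) = 2/u², which is positive for u > 0, so this is a local minimum.
f(2/5) = -2·ln(2/5) + 2 - 2 ≈ 1.8326.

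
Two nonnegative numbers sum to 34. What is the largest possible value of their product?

289

With x + y = 34, the product is P(x) = x(34 − x).
P'(x) = 34 − 2x = 0 gives x = 17; P'' = −2 < 0, so this is the maximum.
P = 17·17 = 289.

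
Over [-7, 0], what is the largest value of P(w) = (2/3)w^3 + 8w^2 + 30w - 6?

-6

The derivative is 2w^2 + 16w + 30, which vanishes at w = -5 and w = -3.
Compare values at every candidate in [-7, 0]: P(-7) = -158/3; P(-5) = -118/3; P(-3) = -42; P(0) = -6.
So the maximum is P(0) = -6.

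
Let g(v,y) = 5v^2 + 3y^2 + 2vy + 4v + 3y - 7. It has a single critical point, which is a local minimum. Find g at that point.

∂g/∂v = 10v + 2y + 4 = 0 and ∂g/∂y = 2v + 6y + 3 = 0, so (v, y) = (-9/28, -11/28).
The Hessian has g_{vv} = 10, g_{yy} = 6, g_{vy} = 2, giving D = 56 > 0 with g_{vv} > 0, so the point is a local minimum.
g(-9/28, -11/28) = -461/56.

-461/56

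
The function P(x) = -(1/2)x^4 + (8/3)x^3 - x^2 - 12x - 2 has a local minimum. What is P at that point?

P'(x) = -2x^3 + 8x^2 - 2x - 12. Setting P'(x) = 0 gives x ∈ {-1, 2, 3}.
P''(x) = -6x^2 + 16x - 2. P''(-1) = -24 < 0 ⇒ local maximum; P''(2) = 6 > 0 ⇒ local minimum; P''(3) = -8 < 0 ⇒ local maximum.
So the local minimum value is P(2) = -50/3.

-50/3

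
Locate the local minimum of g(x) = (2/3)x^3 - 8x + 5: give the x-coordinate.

2

g'(x) = 2x^2 - 8. Setting g'(x) = 0 gives x ∈ {-2, 2}.
g''(x) = 4x. g''(-2) = -8 < 0 ⇒ local maximum; g''(2) = 8 > 0 ⇒ local minimum.
The local minimum is g(2) = -17/3.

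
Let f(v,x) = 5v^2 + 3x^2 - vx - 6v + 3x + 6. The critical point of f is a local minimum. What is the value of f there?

219/59

∂f/∂v = 10v - x - 6 = 0 and ∂f/∂x = -v + 6x + 3 = 0, so (v, x) = (33/59, -24/59).
The Hessian has f_{vv} = 10, f_{xx} = 6, f_{vx} = -1, giving D = 59 > 0 with f_{vv} > 0, so the point is a local minimum.
f(33/59, -24/59) = 219/59.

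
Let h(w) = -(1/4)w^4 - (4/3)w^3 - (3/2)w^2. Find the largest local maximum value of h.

Critical points: h'(w) = -w^3 - 4w^2 - 3w vanishes at w = -3, -1, 0.
h''(w) = -3w^2 - 8w - 3. h''(-3) = -6 < 0 ⇒ local maximum; h''(-1) = 2 > 0 ⇒ local minimum; h''(0) = -3 < 0 ⇒ local maximum.
The largest local maximum is h(-3) = 9/4.

9/4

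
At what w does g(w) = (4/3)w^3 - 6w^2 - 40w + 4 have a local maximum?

g'(w) = 4w^2 - 12w - 40. Setting g'(w) = 0 gives w ∈ {-2, 5}.
g''(w) = 8w - 12. g''(-2) = -28 < 0 ⇒ local maximum; g''(5) = 28 > 0 ⇒ local minimum.
So the local maximum value is g(-2) = 148/3.

-2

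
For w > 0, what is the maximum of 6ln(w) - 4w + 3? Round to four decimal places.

-0.5672

f'(w) = 6/w − 4 = 0 gives w = 3/2.
f''(w) = -6/w², which is negative for w > 0, so this is a local maximum.
f(3/2) = 6·ln(3/2) - 6 + 3 ≈ -0.5672.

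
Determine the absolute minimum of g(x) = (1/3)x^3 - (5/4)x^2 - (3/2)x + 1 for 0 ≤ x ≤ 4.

The derivative is x^2 - (5/2)x - 3/2, whose only zero in [0, 4] is x = 3.
Evaluating at the critical points and endpoints: g(0) = 1, g(3) = -23/4, g(4) = -11/3.
Hence the absolute minimum is -23/4 at x = 3.

-23/4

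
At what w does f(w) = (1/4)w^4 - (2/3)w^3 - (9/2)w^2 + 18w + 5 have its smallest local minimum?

f'(w) = w^3 - 2w^2 - 9w + 18 = 0 at w = -3, 2, 3.
f''(w) = 3w^2 - 4w - 9. f''(-3) = 30 > 0 ⇒ local minimum; f''(2) = -5 < 0 ⇒ local maximum; f''(3) = 6 > 0 ⇒ local minimum.
Thus f has its smallest local minimum at w = -3, with value -205/4.

-3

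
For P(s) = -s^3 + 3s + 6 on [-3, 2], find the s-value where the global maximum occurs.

Differentiating, P'(s) = -3s^2 + 3; which vanishes at s = -1 and s = 1.
Compare values at every candidate in [-3, 2]: P(-3) = 24,  P(-1) = 4,  P(1) = 8,  P(2) = 4.
So the maximum is P(-3) = 24.

-3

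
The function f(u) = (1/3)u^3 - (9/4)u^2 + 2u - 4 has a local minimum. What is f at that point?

-32/3

f'(u) = u^2 - (9/2)u + 2. Setting f'(u) = 0 gives u ∈ {1/2, 4}.
Second-derivative test with f''(u) = 2u - 9/2: f''(1/2) = -7/2 < 0 ⇒ local maximum; f''(4) = 7/2 > 0 ⇒ local minimum.
So the local minimum value is f(4) = -32/3.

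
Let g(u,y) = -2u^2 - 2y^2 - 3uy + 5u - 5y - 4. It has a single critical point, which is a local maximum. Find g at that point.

21

∂g/∂u = -4u - 3y + 5 = 0 and ∂g/∂y = -3u - 4y - 5 = 0, so (u, y) = (5, -5).
The Hessian has g_{uu} = -4, g_{yy} = -4, g_{uy} = -3, giving D = 7 > 0 with g_{uu} < 0, so the point is a local maximum.
g(5, -5) = 21.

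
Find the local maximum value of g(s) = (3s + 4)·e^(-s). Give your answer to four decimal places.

Differentiating with the product rule gives g'(s) = (-3s - 1)·e^(-s). Since e^(-s) > 0, the only critical point is s = -1/3.
g''(-1/3) has the same sign as -3 < 0, so this is a local maximum.
g(-1/3) = (3)·e^(1/3) ≈ 4.1868.

4.1868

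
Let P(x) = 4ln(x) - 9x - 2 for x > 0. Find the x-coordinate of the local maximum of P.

P'(x) = 4/x − 9 = 0 gives x = 4/9.
P''(x) = -4/x², which is negative for x > 0, so this is a local maximum.
P(4/9) = 4·ln(4/9) - 4 - 2 ≈ -9.2437.

4/9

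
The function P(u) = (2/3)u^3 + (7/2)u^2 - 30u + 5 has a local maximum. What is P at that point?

167

P'(u) = 2u^2 + 7u - 30. Setting P'(u) = 0 gives u ∈ {-6, 5/2}.
Since P''(u) = 4u + 7, we get P''(-6) = -17 < 0 ⇒ local maximum; P''(5/2) = 17 > 0 ⇒ local minimum.
So the local maximum value is P(-6) = 167.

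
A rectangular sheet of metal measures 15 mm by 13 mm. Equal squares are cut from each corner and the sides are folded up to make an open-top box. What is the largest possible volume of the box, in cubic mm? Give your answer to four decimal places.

200.9348

With cut size x, the volume is V(x) = x(15 − 2x)(13 − 2x) for 0 < x < 6.5.
V'(x) = 12x^2 − 112x + 195. Setting V'(x) = 0 gives x ≈ 2.3155 (the root in (0, 6.5)).
V''(x) = 24x − 112 is negative there, so this is the maximum; V ≈ 200.9348.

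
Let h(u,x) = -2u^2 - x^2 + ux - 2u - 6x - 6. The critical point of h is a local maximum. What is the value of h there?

46/7

∂h/∂u = -4u + x - 2 = 0 and ∂h/∂x = u - 2x - 6 = 0, so (u, x) = (-10/7, -26/7).
The Hessian has h_{uu} = -4, h_{xx} = -2, h_{ux} = 1, giving D = 7 > 0 with h_{uu} < 0, so the point is a local maximum.
h(-10/7, -26/7) = 46/7.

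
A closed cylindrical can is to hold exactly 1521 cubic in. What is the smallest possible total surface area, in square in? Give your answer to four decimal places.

732.1510

With radius r and height h, πr²h = 1521 so h = 1521/(πr²), and S(r) = 2πr² + 2πrh = 2πr² + 2·1521/r.
S'(r) = 4πr − 2·1521/r² = 0 ⇒ r³ = 1521/(2π), so r ≈ 6.2323 and h = 2r ≈ 12.4646.
S''(r) = 4π + 4·1521/r³ > 0, so this is the minimum; S ≈ 732.1510.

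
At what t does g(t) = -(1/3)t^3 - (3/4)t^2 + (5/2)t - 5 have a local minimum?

-5/2

g'(t) = -t^2 - (3/2)t + 5/2 = 0 at t = -5/2, 1.
Since g''(t) = -2t - 3/2, we get g''(-5/2) = 7/2 > 0 ⇒ local minimum; g''(1) = -7/2 < 0 ⇒ local maximum.
Thus g has its local minimum at t = -5/2, with value -515/48.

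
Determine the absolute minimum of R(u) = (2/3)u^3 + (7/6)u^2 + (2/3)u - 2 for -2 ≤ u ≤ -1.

-4

The derivative is 2u^2 + (7/3)u + 2/3, which has no zeros in [-2, -1].
Candidates: R(-2) = -4,  R(-1) = -13/6.
Hence the absolute minimum is -4 at u = -2.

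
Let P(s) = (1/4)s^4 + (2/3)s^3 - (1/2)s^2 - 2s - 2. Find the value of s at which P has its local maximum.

Critical points: P'(s) = s^3 + 2s^2 - s - 2 vanishes at s = -2, -1, 1.
P''(s) = 3s^2 + 4s - 1. P''(-2) = 3 > 0 ⇒ local minimum; P''(-1) = -2 < 0 ⇒ local maximum; P''(1) = 6 > 0 ⇒ local minimum.
So the local maximum value is P(-1) = -11/12.

-1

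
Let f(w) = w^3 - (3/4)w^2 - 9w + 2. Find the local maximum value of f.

167/16

f'(w) = 3w^2 - (3/2)w - 9 = 0 at w = -3/2, 2.
f''(w) = 6w - 3/2. f''(-3/2) = -21/2 < 0 ⇒ local maximum; f''(2) = 21/2 > 0 ⇒ local minimum.
The local maximum is f(-3/2) = 167/16.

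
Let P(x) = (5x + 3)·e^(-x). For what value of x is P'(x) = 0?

Differentiating with the product rule gives P'(x) = (-5x + 2)·e^(-x). Since e^(-x) > 0, the only critical point is x = 2/5.
P''(2/5) has the same sign as -5 < 0, so this is a local maximum.
P(2/5) = (5)·e^(-2/5) ≈ 3.3516.

2/5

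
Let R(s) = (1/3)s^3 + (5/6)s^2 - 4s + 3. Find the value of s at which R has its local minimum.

4/3

R'(s) = s^2 + (5/3)s - 4. Setting R'(s) = 0 gives s ∈ {-3, 4/3}.
R''(s) = 2s + 5/3. R''(-3) = -13/3 < 0 ⇒ local maximum; R''(4/3) = 13/3 > 0 ⇒ local minimum.
So the local minimum value is R(4/3) = -5/81.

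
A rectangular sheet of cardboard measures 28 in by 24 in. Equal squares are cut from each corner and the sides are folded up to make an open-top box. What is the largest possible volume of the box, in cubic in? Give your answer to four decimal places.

1284.6693

With cut size x, the volume is V(x) = x(28 − 2x)(24 − 2x) for 0 < x < 12.
V'(x) = 12x^2 − 208x + 672. Setting V'(x) = 0 gives x ≈ 4.2950 (the root in (0, 12)).
V''(x) = 24x − 208 is negative there, so this is the maximum; V ≈ 1284.6693.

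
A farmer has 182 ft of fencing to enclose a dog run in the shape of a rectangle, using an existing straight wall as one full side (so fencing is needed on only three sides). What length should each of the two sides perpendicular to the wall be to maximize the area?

Let the sides perpendicular to the wall have length x and the parallel side y, so 2x + y = 182 and the area is A = xy = x(182 − 2x).
A'(x) = 182 − 4x = 0 gives x = 91/2, and A''(x) = −4 < 0 confirms a maximum.
Then y = 182 − 2·91/2 = 91 and A = 8281/2.

91/2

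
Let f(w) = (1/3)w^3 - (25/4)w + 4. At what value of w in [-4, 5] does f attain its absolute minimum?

f'(w) = w^2 - 25/4, which vanishes at w = -5/2 and w = 5/2.
Evaluating at the critical points and endpoints: f(-4) = 23/3,  f(-5/2) = 173/12,  f(5/2) = -77/12,  f(5) = 173/12.
So the minimum is f(5/2) = -77/12.

5/2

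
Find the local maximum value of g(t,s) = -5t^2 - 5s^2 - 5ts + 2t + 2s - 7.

-101/15

∂g/∂t = -10t - 5s + 2 = 0 and ∂g/∂s = -5t - 10s + 2 = 0, so (t, s) = (2/15, 2/15).
The Hessian has g_{tt} = -10, g_{ss} = -10, g_{ts} = -5, giving D = 75 > 0 with g_{tt} < 0, so the point is a local maximum.
g(2/15, 2/15) = -101/15.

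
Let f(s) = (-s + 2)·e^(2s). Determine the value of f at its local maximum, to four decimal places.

f'(s) = (-1)·e^(2s) + (-s + 2)·2·e^(2s) = (-2s + 3)·e^(2s). Since e^(2s) > 0, the only critical point is s = 3/2.
f''(3/2) has the same sign as -2 < 0, so this is a local maximum.
f(3/2) = (1/2)·e^(3) ≈ 10.0428.

10.0428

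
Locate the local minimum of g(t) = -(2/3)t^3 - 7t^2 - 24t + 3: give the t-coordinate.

-4

g'(t) = -2t^2 - 14t - 24. Setting g'(t) = 0 gives t ∈ {-4, -3}.
g''(t) = -4t - 14. g''(-4) = 2 > 0 ⇒ local minimum; g''(-3) = -2 < 0 ⇒ local maximum.
The local minimum is g(-4) = 89/3.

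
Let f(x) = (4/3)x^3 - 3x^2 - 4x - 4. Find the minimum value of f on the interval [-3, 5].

-55

Differentiating, f'(x) = 4x^2 - 6x - 4; which vanishes at x = -1/2 and x = 2.
Evaluating at the critical points and endpoints: f(-3) = -55; f(-1/2) = -35/12; f(2) = -40/3; f(5) = 203/3.
The minimum over the interval is -55, attained at x = -3.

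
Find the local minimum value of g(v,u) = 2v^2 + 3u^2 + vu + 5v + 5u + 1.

∂g/∂v = 4v + u + 5 = 0 and ∂g/∂u = v + 6u + 5 = 0, so (v, u) = (-25/23, -15/23).
The Hessian has g_{vv} = 4, g_{uu} = 6, g_{vu} = 1, giving D = 23 > 0 with g_{vv} > 0, so the point is a local minimum.
g(-25/23, -15/23) = -77/23.

-77/23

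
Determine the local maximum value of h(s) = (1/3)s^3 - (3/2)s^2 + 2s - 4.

-19/6

h'(s) = s^2 - 3s + 2 = 0 at s = 1, 2.
h''(s) = 2s - 3. h''(1) = -1 < 0 ⇒ local maximum; h''(2) = 1 > 0 ⇒ local minimum.
Thus h has its local maximum at s = 1, with value -19/6.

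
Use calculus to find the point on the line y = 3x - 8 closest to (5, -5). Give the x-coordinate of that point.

7/5

Minimize D(x)^2 = (x - 5)^2 + (3x - 3)^2.
d/dx[D^2] = 2(x - 5) + 2·3·(3x - 3) = 0 ⇒ x = 7/5.
Then y = -19/5 and the distance is √(72/5) ≈ 3.7947.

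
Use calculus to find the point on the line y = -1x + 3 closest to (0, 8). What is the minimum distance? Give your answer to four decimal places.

3.5355

Minimize D(x)^2 = (x + 0)^2 + (-x - 5)^2.
d/dx[D^2] = 2(x + 0) + 2·(-1)·(-x - 5) = 0 ⇒ x = -5/2.
Then y = 11/2 and the distance is √(25/2) ≈ 3.5355.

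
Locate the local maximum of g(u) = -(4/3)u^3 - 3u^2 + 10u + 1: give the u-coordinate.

g'(u) = -4u^2 - 6u + 10. Setting g'(u) = 0 gives u ∈ {-5/2, 1}.
Since g''(u) = -8u - 6, we get g''(-5/2) = 14 > 0 ⇒ local minimum; g''(1) = -14 < 0 ⇒ local maximum.
So the local maximum value is g(1) = 20/3.

1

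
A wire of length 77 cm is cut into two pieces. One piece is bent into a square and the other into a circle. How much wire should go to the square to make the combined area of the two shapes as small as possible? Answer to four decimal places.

Let x be the length used for the square. Square side x/4; circle radius (77−x)/(2π).
A(x) = (x/4)² + π·((77−x)/(2π))² = x²/16 + (77−x)²/(4π) for 0 ≤ x ≤ 77. A'(x) = x/8 − (77−x)/(2π) = 0 gives x = 4·77/(π+4) ≈ 43.1276.
A'' = 1/8 + 1/(2π) > 0, so this gives the minimum combined area; x ≈ 43.1276 cm to the square.

43.1276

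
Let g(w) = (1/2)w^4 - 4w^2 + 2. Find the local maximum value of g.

g'(w) = 2w^3 - 8w. Setting g'(w) = 0 gives w ∈ {-2, 0, 2}.
Since g''(w) = 6w^2 - 8, we get g''(-2) = 16 > 0 ⇒ local minimum; g''(0) = -8 < 0 ⇒ local maximum; g''(2) = 16 > 0 ⇒ local minimum.
Thus g has its local maximum at w = 0, with value 2.

2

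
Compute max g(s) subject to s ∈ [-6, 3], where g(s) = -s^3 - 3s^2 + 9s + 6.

60

Differentiating, g'(s) = -3s^2 - 6s + 9; which vanishes at s = -3 and s = 1.
Evaluating at the critical points and endpoints: g(-6) = 60, g(-3) = -21, g(1) = 11, g(3) = -21.
Hence the absolute maximum is 60 at s = -6.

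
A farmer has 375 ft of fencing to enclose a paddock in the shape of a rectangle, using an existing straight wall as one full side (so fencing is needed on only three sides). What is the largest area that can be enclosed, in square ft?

140625/8

Let the sides perpendicular to the wall have length x and the parallel side y, so 2x + y = 375 and the area is A = xy = x(375 − 2x).
A'(x) = 375 − 4x = 0 gives x = 375/4, and A''(x) = −4 < 0 confirms a maximum.
Then y = 375 − 2·375/4 = 375/2 and A = 140625/8.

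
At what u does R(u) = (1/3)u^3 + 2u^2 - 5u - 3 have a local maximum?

Critical points: R'(u) = u^2 + 4u - 5 vanishes at u = -5, 1.
Since R''(u) = 2u + 4, we get R''(-5) = -6 < 0 ⇒ local maximum; R''(1) = 6 > 0 ⇒ local minimum.
The local maximum is R(-5) = 91/3.

-5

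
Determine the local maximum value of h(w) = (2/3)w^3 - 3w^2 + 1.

h'(w) = 2w^2 - 6w = 0 at w = 0, 3.
h''(w) = 4w - 6. h''(0) = -6 < 0 ⇒ local maximum; h''(3) = 6 > 0 ⇒ local minimum.
Thus h has its local maximum at w = 0, with value 1.

1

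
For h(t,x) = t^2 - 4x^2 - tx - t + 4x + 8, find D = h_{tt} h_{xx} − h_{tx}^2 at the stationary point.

∂h/∂t = 2t - x - 1 = 0 and ∂h/∂x = -t - 8x + 4 = 0, so (t, x) = (12/17, 7/17).
The Hessian has h_{tt} = 2, h_{xx} = -8, h_{tx} = -1, giving D = -17 < 0, so the point is a saddle point.
D = (2)·(-8) − (-1)^2 = -17.

-17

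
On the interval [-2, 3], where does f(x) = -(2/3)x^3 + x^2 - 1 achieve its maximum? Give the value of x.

-2

The derivative is -2x^2 + 2x, which vanishes at x = 0 and x = 1.
Compare values at every candidate in [-2, 3]: f(-2) = 25/3, f(0) = -1, f(1) = -2/3, f(3) = -10.
So the maximum is f(-2) = 25/3.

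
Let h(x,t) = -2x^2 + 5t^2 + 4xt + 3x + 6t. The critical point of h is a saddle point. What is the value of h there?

∂h/∂x = -4x + 4t + 3 = 0 and ∂h/∂t = 4x + 10t + 6 = 0, so (x, t) = (3/28, -9/14).
The Hessian has h_{xx} = -4, h_{tt} = 10, h_{xt} = 4, giving D = -56 < 0, so the point is a saddle point.
h(3/28, -9/14) = -99/56.

-99/56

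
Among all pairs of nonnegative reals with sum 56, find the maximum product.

784

With x + y = 56, the product is P(x) = x(56 − x).
P'(x) = 56 − 2x = 0 gives x = 28; P'' = −2 < 0, so this is the maximum.
P = 28·28 = 784.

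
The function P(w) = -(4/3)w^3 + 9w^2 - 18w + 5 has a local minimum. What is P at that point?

-25/4

P'(w) = -4w^2 + 18w - 18. Setting P'(w) = 0 gives w ∈ {3/2, 3}.
P''(w) = -8w + 18. P''(3/2) = 6 > 0 ⇒ local minimum; P''(3) = -6 < 0 ⇒ local maximum.
The local minimum is P(3/2) = -25/4.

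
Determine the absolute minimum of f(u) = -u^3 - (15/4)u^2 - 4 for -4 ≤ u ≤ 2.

Differentiating, f'(u) = -3u^2 - (15/2)u; which vanishes at u = -5/2 and u = 0.
Candidates: f(-4) = 0, f(-5/2) = -189/16, f(0) = -4, f(2) = -27.
So the minimum is f(2) = -27.

-27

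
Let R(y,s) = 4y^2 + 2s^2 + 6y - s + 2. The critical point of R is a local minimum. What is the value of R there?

∂R/∂y = 8y + 6 = 0 and ∂R/∂s = 4s - 1 = 0, so (y, s) = (-3/4, 1/4).
The Hessian has R_{yy} = 8, R_{ss} = 4, R_{ys} = 0, giving D = 32 > 0 with R_{yy} > 0, so the point is a local minimum.
R(-3/4, 1/4) = -3/8.

-3/8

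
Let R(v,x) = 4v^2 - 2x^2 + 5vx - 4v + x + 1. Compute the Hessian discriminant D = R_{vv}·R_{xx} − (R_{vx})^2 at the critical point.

-57

∂R/∂v = 8v + 5x - 4 = 0 and ∂R/∂x = 5v - 4x + 1 = 0, so (v, x) = (11/57, 28/57).
The Hessian has R_{vv} = 8, R_{xx} = -4, R_{vx} = 5, giving D = -57 < 0, so the point is a saddle point.
D = (8)·(-4) − (5)^2 = -57.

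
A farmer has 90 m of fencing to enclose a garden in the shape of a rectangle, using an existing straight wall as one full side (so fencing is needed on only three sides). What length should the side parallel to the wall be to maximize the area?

45

Let the sides perpendicular to the wall have length x and the parallel side y, so 2x + y = 90 and the area is A = xy = x(90 − 2x).
A'(x) = 90 − 4x = 0 gives x = 45/2, and A''(x) = −4 < 0 confirms a maximum.
Then y = 90 − 2·45/2 = 45 and A = 2025/2.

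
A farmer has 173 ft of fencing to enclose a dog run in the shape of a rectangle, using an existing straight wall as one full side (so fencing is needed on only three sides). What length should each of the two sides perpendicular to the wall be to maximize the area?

Let the sides perpendicular to the wall have length x and the parallel side y, so 2x + y = 173 and the area is A = xy = x(173 − 2x).
A'(x) = 173 − 4x = 0 gives x = 173/4, and A''(x) = −4 < 0 confirms a maximum.
Then y = 173 − 2·173/4 = 173/2 and A = 29929/8.

173/4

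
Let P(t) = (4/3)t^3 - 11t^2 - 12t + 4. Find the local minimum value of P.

-176

Critical points: P'(t) = 4t^2 - 22t - 12 vanishes at t = -1/2, 6.
Second-derivative test with P''(t) = 8t - 22: P''(-1/2) = -26 < 0 ⇒ local maximum; P''(6) = 26 > 0 ⇒ local minimum.
The local minimum is P(6) = -176.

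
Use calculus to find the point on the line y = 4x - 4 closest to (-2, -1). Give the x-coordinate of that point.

Minimize D(x)^2 = (x + 2)^2 + (4x - 3)^2.
d/dx[D^2] = 2(x + 2) + 2·4·(4x - 3) = 0 ⇒ x = 10/17.
Then y = -28/17 and the distance is √(121/17) ≈ 2.6679.

10/17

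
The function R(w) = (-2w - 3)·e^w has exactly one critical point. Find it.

-5/2

By the product rule, R'(w) = (-2w - 5)·e^w. Since e^w > 0, the only critical point is w = -5/2.
R''(-5/2) has the same sign as -2 < 0, so this is a local maximum.
R(-5/2) = (2)·e^(-5/2) ≈ 0.1642.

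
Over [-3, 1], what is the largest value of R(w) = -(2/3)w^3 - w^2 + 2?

11

The derivative is -2w^2 - 2w, which vanishes at w = -1 and w = 0.
Candidates: R(-3) = 11; R(-1) = 5/3; R(0) = 2; R(1) = 1/3.
The maximum over the interval is 11, attained at w = -3.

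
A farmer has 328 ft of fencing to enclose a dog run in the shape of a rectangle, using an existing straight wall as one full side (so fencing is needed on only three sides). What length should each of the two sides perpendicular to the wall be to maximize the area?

82

Let the sides perpendicular to the wall have length x and the parallel side y, so 2x + y = 328 and the area is A = xy = x(328 − 2x).
A'(x) = 328 − 4x = 0 gives x = 82, and A''(x) = −4 < 0 confirms a maximum.
Then y = 328 − 2·82 = 164 and A = 13448.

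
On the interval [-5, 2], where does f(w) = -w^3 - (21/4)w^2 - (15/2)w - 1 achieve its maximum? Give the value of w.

-5

The derivative is -3w^2 - (21/2)w - 15/2, which vanishes at w = -5/2 and w = -1.
Compare values at every candidate in [-5, 2]: f(-5) = 121/4, f(-5/2) = 9/16, f(-1) = 9/4, f(2) = -45.
Hence the absolute maximum is 121/4 at w = -5.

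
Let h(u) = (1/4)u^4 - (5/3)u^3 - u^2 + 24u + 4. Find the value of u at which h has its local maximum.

3

h'(u) = u^3 - 5u^2 - 2u + 24. Setting h'(u) = 0 gives u ∈ {-2, 3, 4}.
Since h''(u) = 3u^2 - 10u - 2, we get h''(-2) = 30 > 0 ⇒ local minimum; h''(3) = -5 < 0 ⇒ local maximum; h''(4) = 6 > 0 ⇒ local minimum.
Thus h has its local maximum at u = 3, with value 169/4.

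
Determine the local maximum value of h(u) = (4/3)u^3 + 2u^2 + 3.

h'(u) = 4u^2 + 4u. Setting h'(u) = 0 gives u ∈ {-1, 0}.
h''(u) = 8u + 4. h''(-1) = -4 < 0 ⇒ local maximum; h''(0) = 4 > 0 ⇒ local minimum.
Thus h has its local maximum at u = -1, with value 11/3.

11/3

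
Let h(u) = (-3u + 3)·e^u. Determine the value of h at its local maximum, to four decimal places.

3.0000

h'(u) = (-3)·e^u + (-3u + 3)·1·e^u = (-3u)·e^u. Since e^u > 0, the only critical point is u = 0.
h''(0) has the same sign as -3 < 0, so this is a local maximum.
h(0) = (3)·e^(0) ≈ 3.0000.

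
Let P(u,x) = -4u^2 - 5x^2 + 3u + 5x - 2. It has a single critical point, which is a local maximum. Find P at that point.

∂P/∂u = -8u + 3 = 0 and ∂P/∂x = -10x + 5 = 0, so (u, x) = (3/8, 1/2).
The Hessian has P_{uu} = -8, P_{xx} = -10, P_{ux} = 0, giving D = 80 > 0 with P_{uu} < 0, so the point is a local maximum.
P(3/8, 1/2) = -3/16.

-3/16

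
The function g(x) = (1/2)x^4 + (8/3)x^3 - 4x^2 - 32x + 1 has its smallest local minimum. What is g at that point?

-149/3

g'(x) = 2x^3 + 8x^2 - 8x - 32 = 0 at x = -4, -2, 2.
Second-derivative test with g''(x) = 6x^2 + 16x - 8: g''(-4) = 24 > 0 ⇒ local minimum; g''(-2) = -16 < 0 ⇒ local maximum; g''(2) = 48 > 0 ⇒ local minimum.
The smallest local minimum is g(2) = -149/3.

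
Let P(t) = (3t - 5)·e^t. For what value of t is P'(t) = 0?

2/3

Differentiating with the product rule gives P'(t) = (3t - 2)·e^t. Since e^t > 0, the only critical point is t = 2/3.
P''(2/3) has the same sign as 3 > 0, so this is a local minimum.
P(2/3) = (-3)·e^(2/3) ≈ -5.8432.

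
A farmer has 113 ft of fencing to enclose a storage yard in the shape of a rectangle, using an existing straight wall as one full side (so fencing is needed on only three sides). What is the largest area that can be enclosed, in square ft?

Let the sides perpendicular to the wall have length x and the parallel side y, so 2x + y = 113 and the area is A = xy = x(113 − 2x).
A'(x) = 113 − 4x = 0 gives x = 113/4, and A''(x) = −4 < 0 confirms a maximum.
Then y = 113 − 2·113/4 = 113/2 and A = 12769/8.

12769/8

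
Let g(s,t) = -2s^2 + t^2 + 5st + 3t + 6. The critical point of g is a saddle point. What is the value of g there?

∂g/∂s = -4s + 5t = 0 and ∂g/∂t = 5s + 2t + 3 = 0, so (s, t) = (-5/11, -4/11).
The Hessian has g_{ss} = -4, g_{tt} = 2, g_{st} = 5, giving D = -33 < 0, so the point is a saddle point.
g(-5/11, -4/11) = 60/11.

60/11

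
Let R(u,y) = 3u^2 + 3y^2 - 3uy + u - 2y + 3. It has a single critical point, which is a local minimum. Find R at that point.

∂R/∂u = 6u - 3y + 1 = 0 and ∂R/∂y = -3u + 6y - 2 = 0, so (u, y) = (0, 1/3).
The Hessian has R_{uu} = 6, R_{yy} = 6, R_{uy} = -3, giving D = 27 > 0 with R_{uu} > 0, so the point is a local minimum.
R(0, 1/3) = 8/3.

8/3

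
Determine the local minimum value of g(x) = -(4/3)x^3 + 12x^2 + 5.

5

g'(x) = -4x^2 + 24x = 0 at x = 0, 6.
Second-derivative test with g''(x) = -8x + 24: g''(0) = 24 > 0 ⇒ local minimum; g''(6) = -24 < 0 ⇒ local maximum.
So the local minimum value is g(0) = 5.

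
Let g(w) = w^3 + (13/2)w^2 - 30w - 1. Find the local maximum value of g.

Critical points: g'(w) = 3w^2 + 13w - 30 vanishes at w = -6, 5/3.
Since g''(w) = 6w + 13, we get g''(-6) = -23 < 0 ⇒ local maximum; g''(5/3) = 23 > 0 ⇒ local minimum.
Thus g has its local maximum at w = -6, with value 197.

197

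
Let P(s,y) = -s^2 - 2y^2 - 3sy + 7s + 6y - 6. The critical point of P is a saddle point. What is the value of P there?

∂P/∂s = -2s - 3y + 7 = 0 and ∂P/∂y = -3s - 4y + 6 = 0, so (s, y) = (-10, 9).
The Hessian has P_{ss} = -2, P_{yy} = -4, P_{sy} = -3, giving D = -1 < 0, so the point is a saddle point.
P(-10, 9) = -14.

-14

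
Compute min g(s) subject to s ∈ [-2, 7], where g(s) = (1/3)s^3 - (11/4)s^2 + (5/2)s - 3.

-65/3

g'(s) = s^2 - (11/2)s + 5/2, which vanishes at s = 1/2 and s = 5.
Compare values at every candidate in [-2, 7]: g(-2) = -65/3; g(1/2) = -115/48; g(5) = -211/12; g(7) = -71/12.
The minimum over the interval is -65/3, attained at s = -2.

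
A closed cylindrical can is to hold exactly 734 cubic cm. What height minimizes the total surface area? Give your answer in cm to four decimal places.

9.7769

With radius r and height h, πr²h = 734 so h = 734/(πr²), and S(r) = 2πr² + 2πrh = 2πr² + 2·734/r.
S'(r) = 4πr − 2·734/r² = 0 ⇒ r³ = 734/(2π), so r ≈ 4.8885 and h = 2r ≈ 9.7769.
S''(r) = 4π + 4·734/r³ > 0, so this is the minimum; S ≈ 450.4486.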